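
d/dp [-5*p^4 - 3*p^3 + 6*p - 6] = -20*p^3 - 9*p^2 + 6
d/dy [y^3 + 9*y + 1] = 3*y^2 + 9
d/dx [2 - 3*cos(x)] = 3*sin(x)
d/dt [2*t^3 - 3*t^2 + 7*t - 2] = 6*t^2 - 6*t + 7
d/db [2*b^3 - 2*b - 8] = 6*b^2 - 2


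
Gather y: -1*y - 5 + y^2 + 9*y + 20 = y^2 + 8*y + 15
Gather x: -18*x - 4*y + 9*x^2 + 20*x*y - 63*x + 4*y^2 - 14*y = 9*x^2 + x*(20*y - 81) + 4*y^2 - 18*y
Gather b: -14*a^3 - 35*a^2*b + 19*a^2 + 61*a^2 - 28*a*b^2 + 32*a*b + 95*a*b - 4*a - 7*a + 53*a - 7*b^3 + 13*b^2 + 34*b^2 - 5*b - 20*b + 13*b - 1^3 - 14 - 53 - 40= -14*a^3 + 80*a^2 + 42*a - 7*b^3 + b^2*(47 - 28*a) + b*(-35*a^2 + 127*a - 12) - 108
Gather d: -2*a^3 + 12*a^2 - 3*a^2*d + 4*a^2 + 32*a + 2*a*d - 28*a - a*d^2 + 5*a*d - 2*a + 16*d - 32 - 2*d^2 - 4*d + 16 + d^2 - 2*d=-2*a^3 + 16*a^2 + 2*a + d^2*(-a - 1) + d*(-3*a^2 + 7*a + 10) - 16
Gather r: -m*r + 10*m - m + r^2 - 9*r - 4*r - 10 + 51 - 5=9*m + r^2 + r*(-m - 13) + 36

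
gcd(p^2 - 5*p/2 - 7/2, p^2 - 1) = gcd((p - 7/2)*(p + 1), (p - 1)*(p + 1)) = p + 1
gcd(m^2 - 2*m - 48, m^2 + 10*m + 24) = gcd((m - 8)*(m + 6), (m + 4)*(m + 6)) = m + 6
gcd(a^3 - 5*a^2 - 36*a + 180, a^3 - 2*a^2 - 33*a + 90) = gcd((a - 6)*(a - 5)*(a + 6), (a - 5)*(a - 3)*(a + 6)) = a^2 + a - 30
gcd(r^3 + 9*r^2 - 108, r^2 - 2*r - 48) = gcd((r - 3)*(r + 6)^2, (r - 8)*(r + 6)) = r + 6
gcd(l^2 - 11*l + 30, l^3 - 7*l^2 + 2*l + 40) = l - 5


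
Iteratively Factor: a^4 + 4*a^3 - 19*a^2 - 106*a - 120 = (a + 4)*(a^3 - 19*a - 30) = (a - 5)*(a + 4)*(a^2 + 5*a + 6) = (a - 5)*(a + 2)*(a + 4)*(a + 3)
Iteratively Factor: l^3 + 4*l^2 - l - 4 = (l + 4)*(l^2 - 1) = (l - 1)*(l + 4)*(l + 1)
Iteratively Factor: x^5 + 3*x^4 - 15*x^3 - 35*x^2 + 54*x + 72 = (x + 4)*(x^4 - x^3 - 11*x^2 + 9*x + 18) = (x + 3)*(x + 4)*(x^3 - 4*x^2 + x + 6) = (x - 2)*(x + 3)*(x + 4)*(x^2 - 2*x - 3) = (x - 3)*(x - 2)*(x + 3)*(x + 4)*(x + 1)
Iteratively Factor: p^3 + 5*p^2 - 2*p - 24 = (p + 4)*(p^2 + p - 6) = (p + 3)*(p + 4)*(p - 2)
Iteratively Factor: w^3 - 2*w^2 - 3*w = (w - 3)*(w^2 + w) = (w - 3)*(w + 1)*(w)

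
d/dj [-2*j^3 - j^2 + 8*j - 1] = -6*j^2 - 2*j + 8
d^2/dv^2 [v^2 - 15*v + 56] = 2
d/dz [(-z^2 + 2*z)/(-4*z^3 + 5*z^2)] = 2*(-2*z^2 + 8*z - 5)/(z^2*(16*z^2 - 40*z + 25))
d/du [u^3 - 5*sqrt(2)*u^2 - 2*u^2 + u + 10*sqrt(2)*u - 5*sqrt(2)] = 3*u^2 - 10*sqrt(2)*u - 4*u + 1 + 10*sqrt(2)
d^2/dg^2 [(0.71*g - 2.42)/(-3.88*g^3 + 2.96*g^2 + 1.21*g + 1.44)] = (-64.131744*g^5 + 486.105024*g^4 - 463.799544*g^3 + 11.446992*g^2 + 151.2888*g - 11.069564)/(58.411072*g^9 - 133.683072*g^8 + 47.337552*g^7 - 7.58969600000002*g^6 + 84.466188*g^5 - 10.288248*g^4 - 8.579881*g^3 - 24.73848*g^2 - 7.527168*g - 2.985984)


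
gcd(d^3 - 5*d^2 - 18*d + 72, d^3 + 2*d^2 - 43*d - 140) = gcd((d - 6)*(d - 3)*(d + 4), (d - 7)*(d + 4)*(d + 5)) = d + 4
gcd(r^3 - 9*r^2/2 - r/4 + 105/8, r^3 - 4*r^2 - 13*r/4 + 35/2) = r^2 - 6*r + 35/4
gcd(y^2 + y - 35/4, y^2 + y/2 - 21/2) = y + 7/2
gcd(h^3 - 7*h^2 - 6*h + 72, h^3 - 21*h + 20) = h - 4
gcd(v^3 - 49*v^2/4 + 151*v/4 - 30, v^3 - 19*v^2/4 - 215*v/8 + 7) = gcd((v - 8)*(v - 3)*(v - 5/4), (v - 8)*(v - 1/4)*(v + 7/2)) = v - 8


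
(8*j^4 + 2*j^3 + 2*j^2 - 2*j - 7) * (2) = 16*j^4 + 4*j^3 + 4*j^2 - 4*j - 14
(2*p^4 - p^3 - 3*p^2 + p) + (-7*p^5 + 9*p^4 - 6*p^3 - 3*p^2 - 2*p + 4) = -7*p^5 + 11*p^4 - 7*p^3 - 6*p^2 - p + 4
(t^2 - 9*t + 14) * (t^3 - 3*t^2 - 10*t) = t^5 - 12*t^4 + 31*t^3 + 48*t^2 - 140*t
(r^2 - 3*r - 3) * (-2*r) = -2*r^3 + 6*r^2 + 6*r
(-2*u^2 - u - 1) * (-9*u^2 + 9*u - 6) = 18*u^4 - 9*u^3 + 12*u^2 - 3*u + 6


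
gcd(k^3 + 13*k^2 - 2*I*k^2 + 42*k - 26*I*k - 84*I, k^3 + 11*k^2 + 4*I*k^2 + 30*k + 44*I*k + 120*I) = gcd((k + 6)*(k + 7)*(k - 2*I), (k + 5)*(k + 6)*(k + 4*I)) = k + 6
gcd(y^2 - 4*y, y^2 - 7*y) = y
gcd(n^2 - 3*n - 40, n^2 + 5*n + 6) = 1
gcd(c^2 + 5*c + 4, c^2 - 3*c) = 1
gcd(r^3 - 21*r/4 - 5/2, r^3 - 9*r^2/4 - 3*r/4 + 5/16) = r^2 - 2*r - 5/4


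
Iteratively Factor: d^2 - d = (d)*(d - 1)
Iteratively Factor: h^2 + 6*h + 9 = (h + 3)*(h + 3)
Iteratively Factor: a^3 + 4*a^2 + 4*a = (a)*(a^2 + 4*a + 4) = a*(a + 2)*(a + 2)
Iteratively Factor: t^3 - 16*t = (t)*(t^2 - 16) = t*(t + 4)*(t - 4)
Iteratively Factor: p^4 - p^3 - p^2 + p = (p - 1)*(p^3 - p) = p*(p - 1)*(p^2 - 1) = p*(p - 1)^2*(p + 1)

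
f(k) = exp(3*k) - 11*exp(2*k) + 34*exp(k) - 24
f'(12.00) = 12933111886192392.03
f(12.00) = 4310940172305405.86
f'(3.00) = 16116.73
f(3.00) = 4324.28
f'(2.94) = 13076.13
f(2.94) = 3451.50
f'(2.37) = 1518.60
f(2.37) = 305.08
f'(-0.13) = 14.92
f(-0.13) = -1.95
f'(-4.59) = 0.34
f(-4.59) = -23.66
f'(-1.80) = 5.03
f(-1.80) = -18.68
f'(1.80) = 64.75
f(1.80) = 0.51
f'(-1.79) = 5.08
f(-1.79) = -18.63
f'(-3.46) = 1.05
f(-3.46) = -22.94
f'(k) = 3*exp(3*k) - 22*exp(2*k) + 34*exp(k)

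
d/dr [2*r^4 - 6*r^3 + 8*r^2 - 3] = 2*r*(4*r^2 - 9*r + 8)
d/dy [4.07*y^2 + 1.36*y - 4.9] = 8.14*y + 1.36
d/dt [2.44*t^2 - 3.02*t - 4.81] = 4.88*t - 3.02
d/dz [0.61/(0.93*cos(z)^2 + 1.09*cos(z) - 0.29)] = (1.1346*cos(z) + 0.6649)*sin(z)/(0.93*cos(z)^2 + 1.09*cos(z) - 0.29)^2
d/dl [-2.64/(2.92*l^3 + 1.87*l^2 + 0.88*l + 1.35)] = (23.1264*l^2 + 9.8736*l + 2.3232)/(2.92*l^3 + 1.87*l^2 + 0.88*l + 1.35)^2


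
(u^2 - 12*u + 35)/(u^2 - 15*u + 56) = (u - 5)/(u - 8)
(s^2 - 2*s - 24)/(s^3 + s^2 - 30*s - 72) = 1/(s + 3)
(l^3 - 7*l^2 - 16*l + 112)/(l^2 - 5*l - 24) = (-l^3 + 7*l^2 + 16*l - 112)/(-l^2 + 5*l + 24)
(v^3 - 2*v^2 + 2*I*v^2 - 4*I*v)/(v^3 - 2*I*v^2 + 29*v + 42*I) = v*(v - 2)/(v^2 - 4*I*v + 21)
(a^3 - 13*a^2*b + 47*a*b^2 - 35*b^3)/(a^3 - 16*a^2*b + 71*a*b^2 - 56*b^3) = (a - 5*b)/(a - 8*b)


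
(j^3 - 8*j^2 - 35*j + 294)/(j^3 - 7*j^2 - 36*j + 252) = (j - 7)/(j - 6)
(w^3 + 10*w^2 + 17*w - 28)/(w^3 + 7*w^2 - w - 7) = (w + 4)/(w + 1)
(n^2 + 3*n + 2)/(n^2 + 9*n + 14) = (n + 1)/(n + 7)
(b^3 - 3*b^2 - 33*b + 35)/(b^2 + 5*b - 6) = (b^2 - 2*b - 35)/(b + 6)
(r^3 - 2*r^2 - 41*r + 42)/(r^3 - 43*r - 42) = (r - 1)/(r + 1)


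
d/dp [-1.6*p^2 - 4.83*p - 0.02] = -3.2*p - 4.83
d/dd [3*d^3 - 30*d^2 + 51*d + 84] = 9*d^2 - 60*d + 51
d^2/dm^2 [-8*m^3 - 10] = -48*m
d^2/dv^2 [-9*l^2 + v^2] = 2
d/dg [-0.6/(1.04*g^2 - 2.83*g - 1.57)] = (1.248*g - 1.698)/(-1.04*g^2 + 2.83*g + 1.57)^2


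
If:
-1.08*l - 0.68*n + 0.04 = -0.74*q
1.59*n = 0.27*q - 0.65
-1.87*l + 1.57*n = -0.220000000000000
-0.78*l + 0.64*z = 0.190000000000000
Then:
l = -0.40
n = -0.61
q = -1.19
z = -0.19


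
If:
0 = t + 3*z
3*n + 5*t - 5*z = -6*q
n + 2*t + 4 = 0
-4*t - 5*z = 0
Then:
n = -4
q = 2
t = 0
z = 0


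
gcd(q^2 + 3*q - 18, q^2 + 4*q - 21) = q - 3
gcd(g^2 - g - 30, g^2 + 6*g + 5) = g + 5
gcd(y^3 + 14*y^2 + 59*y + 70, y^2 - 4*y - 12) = y + 2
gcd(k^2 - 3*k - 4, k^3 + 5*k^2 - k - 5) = k + 1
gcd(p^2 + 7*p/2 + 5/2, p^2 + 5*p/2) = p + 5/2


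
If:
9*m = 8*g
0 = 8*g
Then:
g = 0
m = 0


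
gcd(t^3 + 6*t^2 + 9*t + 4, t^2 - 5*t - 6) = t + 1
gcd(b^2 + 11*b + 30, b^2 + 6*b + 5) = b + 5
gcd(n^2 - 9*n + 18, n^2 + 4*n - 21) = n - 3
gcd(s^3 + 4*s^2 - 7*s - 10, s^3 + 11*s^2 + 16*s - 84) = s - 2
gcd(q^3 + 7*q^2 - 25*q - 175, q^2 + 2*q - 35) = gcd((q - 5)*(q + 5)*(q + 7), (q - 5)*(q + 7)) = q^2 + 2*q - 35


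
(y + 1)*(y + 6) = y^2 + 7*y + 6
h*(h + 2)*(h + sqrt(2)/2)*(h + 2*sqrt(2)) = h^4 + 2*h^3 + 5*sqrt(2)*h^3/2 + 2*h^2 + 5*sqrt(2)*h^2 + 4*h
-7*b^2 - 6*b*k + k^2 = (-7*b + k)*(b + k)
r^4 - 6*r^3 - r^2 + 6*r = r*(r - 6)*(r - 1)*(r + 1)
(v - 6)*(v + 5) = v^2 - v - 30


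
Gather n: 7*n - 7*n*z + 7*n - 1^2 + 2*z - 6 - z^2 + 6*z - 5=n*(14 - 7*z) - z^2 + 8*z - 12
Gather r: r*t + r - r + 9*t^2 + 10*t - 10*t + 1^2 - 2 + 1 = r*t + 9*t^2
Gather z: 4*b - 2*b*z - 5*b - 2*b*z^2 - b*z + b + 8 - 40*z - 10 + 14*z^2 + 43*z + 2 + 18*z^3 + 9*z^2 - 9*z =18*z^3 + z^2*(23 - 2*b) + z*(-3*b - 6)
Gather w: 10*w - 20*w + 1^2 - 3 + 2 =-10*w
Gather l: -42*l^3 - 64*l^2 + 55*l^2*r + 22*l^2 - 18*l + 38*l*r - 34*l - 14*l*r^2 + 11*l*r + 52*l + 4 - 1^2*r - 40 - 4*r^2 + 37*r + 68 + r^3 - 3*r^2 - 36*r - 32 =-42*l^3 + l^2*(55*r - 42) + l*(-14*r^2 + 49*r) + r^3 - 7*r^2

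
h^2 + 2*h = h*(h + 2)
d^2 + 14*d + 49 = (d + 7)^2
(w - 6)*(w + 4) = w^2 - 2*w - 24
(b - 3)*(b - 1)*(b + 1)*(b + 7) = b^4 + 4*b^3 - 22*b^2 - 4*b + 21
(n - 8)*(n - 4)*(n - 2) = n^3 - 14*n^2 + 56*n - 64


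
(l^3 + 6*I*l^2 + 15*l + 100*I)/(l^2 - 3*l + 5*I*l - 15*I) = (l^2 + I*l + 20)/(l - 3)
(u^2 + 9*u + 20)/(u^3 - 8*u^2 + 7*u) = (u^2 + 9*u + 20)/(u*(u^2 - 8*u + 7))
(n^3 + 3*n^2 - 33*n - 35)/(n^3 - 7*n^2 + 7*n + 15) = (n + 7)/(n - 3)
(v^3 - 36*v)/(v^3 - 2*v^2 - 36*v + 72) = v/(v - 2)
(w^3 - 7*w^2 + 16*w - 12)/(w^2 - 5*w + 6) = w - 2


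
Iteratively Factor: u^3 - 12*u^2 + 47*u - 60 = (u - 4)*(u^2 - 8*u + 15) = (u - 5)*(u - 4)*(u - 3)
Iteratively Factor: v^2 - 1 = (v - 1)*(v + 1)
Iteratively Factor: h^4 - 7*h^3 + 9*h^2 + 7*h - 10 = (h - 5)*(h^3 - 2*h^2 - h + 2) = (h - 5)*(h - 1)*(h^2 - h - 2) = (h - 5)*(h - 2)*(h - 1)*(h + 1)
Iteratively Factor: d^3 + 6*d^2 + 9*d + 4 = (d + 1)*(d^2 + 5*d + 4) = (d + 1)^2*(d + 4)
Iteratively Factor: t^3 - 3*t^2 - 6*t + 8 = (t - 1)*(t^2 - 2*t - 8) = (t - 4)*(t - 1)*(t + 2)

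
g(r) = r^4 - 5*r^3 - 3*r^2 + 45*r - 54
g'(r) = 4*r^3 - 15*r^2 - 6*r + 45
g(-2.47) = -70.89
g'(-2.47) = -91.97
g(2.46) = 0.73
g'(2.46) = -0.99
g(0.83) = -21.10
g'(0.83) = 31.97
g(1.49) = -5.22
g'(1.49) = 15.99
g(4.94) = 87.86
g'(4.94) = 131.52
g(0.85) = -20.47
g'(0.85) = 31.52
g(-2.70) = -45.81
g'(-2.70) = -126.88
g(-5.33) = 1185.09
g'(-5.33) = -954.83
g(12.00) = 12150.00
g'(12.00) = 4725.00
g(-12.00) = 28350.00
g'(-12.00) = -8955.00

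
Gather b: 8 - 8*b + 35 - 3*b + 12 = 55 - 11*b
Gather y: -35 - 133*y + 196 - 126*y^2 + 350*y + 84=-126*y^2 + 217*y + 245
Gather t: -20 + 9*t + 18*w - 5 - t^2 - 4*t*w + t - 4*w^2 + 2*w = -t^2 + t*(10 - 4*w) - 4*w^2 + 20*w - 25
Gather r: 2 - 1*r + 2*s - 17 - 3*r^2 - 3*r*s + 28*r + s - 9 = -3*r^2 + r*(27 - 3*s) + 3*s - 24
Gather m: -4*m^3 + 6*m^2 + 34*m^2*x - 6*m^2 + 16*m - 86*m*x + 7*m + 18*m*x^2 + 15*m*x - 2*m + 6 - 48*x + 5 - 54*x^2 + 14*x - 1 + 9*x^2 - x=-4*m^3 + 34*m^2*x + m*(18*x^2 - 71*x + 21) - 45*x^2 - 35*x + 10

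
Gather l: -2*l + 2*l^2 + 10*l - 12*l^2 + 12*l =-10*l^2 + 20*l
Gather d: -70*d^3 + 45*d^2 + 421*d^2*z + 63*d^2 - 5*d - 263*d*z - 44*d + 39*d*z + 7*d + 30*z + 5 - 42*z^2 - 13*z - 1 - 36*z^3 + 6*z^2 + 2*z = -70*d^3 + d^2*(421*z + 108) + d*(-224*z - 42) - 36*z^3 - 36*z^2 + 19*z + 4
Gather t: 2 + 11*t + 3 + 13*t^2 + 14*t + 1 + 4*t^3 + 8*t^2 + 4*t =4*t^3 + 21*t^2 + 29*t + 6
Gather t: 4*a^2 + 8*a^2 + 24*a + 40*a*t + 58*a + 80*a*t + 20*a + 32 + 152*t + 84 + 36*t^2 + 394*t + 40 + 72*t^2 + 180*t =12*a^2 + 102*a + 108*t^2 + t*(120*a + 726) + 156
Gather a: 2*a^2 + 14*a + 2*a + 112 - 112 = 2*a^2 + 16*a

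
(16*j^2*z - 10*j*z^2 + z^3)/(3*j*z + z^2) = (16*j^2 - 10*j*z + z^2)/(3*j + z)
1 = 1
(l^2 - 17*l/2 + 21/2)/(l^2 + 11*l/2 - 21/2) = (l - 7)/(l + 7)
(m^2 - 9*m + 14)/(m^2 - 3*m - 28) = (m - 2)/(m + 4)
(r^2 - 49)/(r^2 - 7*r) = (r + 7)/r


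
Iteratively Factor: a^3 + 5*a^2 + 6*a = (a + 2)*(a^2 + 3*a) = (a + 2)*(a + 3)*(a)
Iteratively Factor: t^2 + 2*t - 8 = (t - 2)*(t + 4)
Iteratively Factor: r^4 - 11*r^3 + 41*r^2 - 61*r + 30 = (r - 3)*(r^3 - 8*r^2 + 17*r - 10) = (r - 3)*(r - 1)*(r^2 - 7*r + 10) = (r - 3)*(r - 2)*(r - 1)*(r - 5)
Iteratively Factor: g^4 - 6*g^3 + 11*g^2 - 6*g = (g - 1)*(g^3 - 5*g^2 + 6*g) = g*(g - 1)*(g^2 - 5*g + 6) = g*(g - 2)*(g - 1)*(g - 3)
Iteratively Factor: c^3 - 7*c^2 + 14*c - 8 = (c - 4)*(c^2 - 3*c + 2) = (c - 4)*(c - 1)*(c - 2)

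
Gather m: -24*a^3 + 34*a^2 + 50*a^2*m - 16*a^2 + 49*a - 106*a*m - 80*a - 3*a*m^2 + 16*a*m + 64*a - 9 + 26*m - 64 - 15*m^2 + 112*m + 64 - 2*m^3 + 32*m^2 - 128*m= -24*a^3 + 18*a^2 + 33*a - 2*m^3 + m^2*(17 - 3*a) + m*(50*a^2 - 90*a + 10) - 9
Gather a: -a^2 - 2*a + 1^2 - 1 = -a^2 - 2*a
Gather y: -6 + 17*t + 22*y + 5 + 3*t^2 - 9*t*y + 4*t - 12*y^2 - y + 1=3*t^2 + 21*t - 12*y^2 + y*(21 - 9*t)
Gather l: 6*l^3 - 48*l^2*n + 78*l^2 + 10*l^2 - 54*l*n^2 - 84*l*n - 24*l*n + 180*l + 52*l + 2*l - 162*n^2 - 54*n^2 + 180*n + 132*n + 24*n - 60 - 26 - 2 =6*l^3 + l^2*(88 - 48*n) + l*(-54*n^2 - 108*n + 234) - 216*n^2 + 336*n - 88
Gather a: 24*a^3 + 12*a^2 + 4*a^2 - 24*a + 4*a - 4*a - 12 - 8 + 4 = 24*a^3 + 16*a^2 - 24*a - 16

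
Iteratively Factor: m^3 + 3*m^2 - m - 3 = (m + 1)*(m^2 + 2*m - 3) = (m + 1)*(m + 3)*(m - 1)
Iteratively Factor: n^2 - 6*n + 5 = (n - 1)*(n - 5)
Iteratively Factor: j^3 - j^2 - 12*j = (j - 4)*(j^2 + 3*j) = j*(j - 4)*(j + 3)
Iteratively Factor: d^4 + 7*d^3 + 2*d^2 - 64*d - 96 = (d + 2)*(d^3 + 5*d^2 - 8*d - 48) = (d + 2)*(d + 4)*(d^2 + d - 12) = (d - 3)*(d + 2)*(d + 4)*(d + 4)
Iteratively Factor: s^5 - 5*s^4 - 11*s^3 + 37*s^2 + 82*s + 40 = (s + 1)*(s^4 - 6*s^3 - 5*s^2 + 42*s + 40) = (s + 1)*(s + 2)*(s^3 - 8*s^2 + 11*s + 20) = (s - 4)*(s + 1)*(s + 2)*(s^2 - 4*s - 5) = (s - 5)*(s - 4)*(s + 1)*(s + 2)*(s + 1)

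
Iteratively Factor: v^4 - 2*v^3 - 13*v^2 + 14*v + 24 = (v + 1)*(v^3 - 3*v^2 - 10*v + 24) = (v - 2)*(v + 1)*(v^2 - v - 12) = (v - 4)*(v - 2)*(v + 1)*(v + 3)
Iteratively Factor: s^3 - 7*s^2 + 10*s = (s - 2)*(s^2 - 5*s) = (s - 5)*(s - 2)*(s)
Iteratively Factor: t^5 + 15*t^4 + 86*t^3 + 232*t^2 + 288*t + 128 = (t + 4)*(t^4 + 11*t^3 + 42*t^2 + 64*t + 32) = (t + 4)^2*(t^3 + 7*t^2 + 14*t + 8) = (t + 1)*(t + 4)^2*(t^2 + 6*t + 8) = (t + 1)*(t + 2)*(t + 4)^2*(t + 4)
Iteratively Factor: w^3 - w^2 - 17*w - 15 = (w + 3)*(w^2 - 4*w - 5) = (w + 1)*(w + 3)*(w - 5)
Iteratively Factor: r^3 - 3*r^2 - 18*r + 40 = (r - 5)*(r^2 + 2*r - 8) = (r - 5)*(r + 4)*(r - 2)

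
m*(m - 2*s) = m^2 - 2*m*s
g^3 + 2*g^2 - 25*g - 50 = (g - 5)*(g + 2)*(g + 5)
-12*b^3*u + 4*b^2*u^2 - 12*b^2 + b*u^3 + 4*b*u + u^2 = (-2*b + u)*(6*b + u)*(b*u + 1)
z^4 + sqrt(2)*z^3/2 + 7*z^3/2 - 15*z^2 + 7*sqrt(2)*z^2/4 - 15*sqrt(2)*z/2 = z*(z - 5/2)*(z + 6)*(z + sqrt(2)/2)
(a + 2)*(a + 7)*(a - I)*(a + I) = a^4 + 9*a^3 + 15*a^2 + 9*a + 14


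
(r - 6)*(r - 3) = r^2 - 9*r + 18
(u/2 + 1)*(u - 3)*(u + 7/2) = u^3/2 + 5*u^2/4 - 19*u/4 - 21/2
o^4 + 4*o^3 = o^3*(o + 4)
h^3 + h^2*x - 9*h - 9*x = (h - 3)*(h + 3)*(h + x)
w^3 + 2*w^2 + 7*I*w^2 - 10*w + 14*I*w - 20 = (w + 2)*(w + 2*I)*(w + 5*I)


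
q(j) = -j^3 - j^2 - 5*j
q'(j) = -3*j^2 - 2*j - 5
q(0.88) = -5.86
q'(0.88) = -9.08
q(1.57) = -14.18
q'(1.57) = -15.53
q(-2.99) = 32.74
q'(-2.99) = -25.84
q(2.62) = -37.95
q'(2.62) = -30.83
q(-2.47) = 21.32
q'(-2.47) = -18.36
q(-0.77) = 3.71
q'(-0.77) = -5.24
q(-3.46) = 46.75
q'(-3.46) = -33.99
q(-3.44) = 46.07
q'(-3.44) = -33.62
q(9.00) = -855.00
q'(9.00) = -266.00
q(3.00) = -51.00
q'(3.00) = -38.00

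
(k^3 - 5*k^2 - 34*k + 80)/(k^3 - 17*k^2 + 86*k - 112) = (k + 5)/(k - 7)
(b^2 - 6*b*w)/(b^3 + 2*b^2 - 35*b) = (b - 6*w)/(b^2 + 2*b - 35)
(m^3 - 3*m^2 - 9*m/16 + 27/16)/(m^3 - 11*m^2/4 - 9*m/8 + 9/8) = (4*m - 3)/(2*(2*m - 1))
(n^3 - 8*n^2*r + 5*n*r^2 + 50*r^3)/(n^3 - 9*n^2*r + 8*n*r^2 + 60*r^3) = (-n + 5*r)/(-n + 6*r)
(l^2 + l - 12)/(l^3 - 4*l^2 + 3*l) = (l + 4)/(l*(l - 1))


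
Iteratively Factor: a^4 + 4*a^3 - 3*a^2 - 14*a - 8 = (a + 1)*(a^3 + 3*a^2 - 6*a - 8) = (a - 2)*(a + 1)*(a^2 + 5*a + 4) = (a - 2)*(a + 1)*(a + 4)*(a + 1)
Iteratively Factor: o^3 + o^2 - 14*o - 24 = (o + 2)*(o^2 - o - 12) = (o + 2)*(o + 3)*(o - 4)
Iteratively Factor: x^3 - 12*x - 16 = (x + 2)*(x^2 - 2*x - 8) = (x + 2)^2*(x - 4)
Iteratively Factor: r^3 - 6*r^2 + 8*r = (r - 2)*(r^2 - 4*r) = r*(r - 2)*(r - 4)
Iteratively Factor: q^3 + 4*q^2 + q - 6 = (q + 3)*(q^2 + q - 2) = (q - 1)*(q + 3)*(q + 2)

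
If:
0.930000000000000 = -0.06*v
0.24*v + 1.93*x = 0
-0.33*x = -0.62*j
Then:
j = 1.03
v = -15.50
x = 1.93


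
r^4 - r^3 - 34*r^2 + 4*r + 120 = (r - 6)*(r - 2)*(r + 2)*(r + 5)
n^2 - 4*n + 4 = (n - 2)^2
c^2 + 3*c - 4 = (c - 1)*(c + 4)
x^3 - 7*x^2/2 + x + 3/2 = (x - 3)*(x - 1)*(x + 1/2)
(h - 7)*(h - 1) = h^2 - 8*h + 7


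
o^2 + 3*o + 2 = (o + 1)*(o + 2)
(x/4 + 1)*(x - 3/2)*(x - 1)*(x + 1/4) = x^4/4 + 7*x^3/16 - 65*x^2/32 + 31*x/32 + 3/8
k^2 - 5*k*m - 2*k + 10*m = (k - 2)*(k - 5*m)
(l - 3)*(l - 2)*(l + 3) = l^3 - 2*l^2 - 9*l + 18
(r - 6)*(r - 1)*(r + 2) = r^3 - 5*r^2 - 8*r + 12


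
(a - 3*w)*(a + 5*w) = a^2 + 2*a*w - 15*w^2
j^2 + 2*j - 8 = (j - 2)*(j + 4)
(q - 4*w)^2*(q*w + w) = q^3*w - 8*q^2*w^2 + q^2*w + 16*q*w^3 - 8*q*w^2 + 16*w^3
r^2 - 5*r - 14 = (r - 7)*(r + 2)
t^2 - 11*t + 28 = (t - 7)*(t - 4)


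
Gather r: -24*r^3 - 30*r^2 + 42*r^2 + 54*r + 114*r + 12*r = -24*r^3 + 12*r^2 + 180*r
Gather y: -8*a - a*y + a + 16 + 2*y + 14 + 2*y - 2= -7*a + y*(4 - a) + 28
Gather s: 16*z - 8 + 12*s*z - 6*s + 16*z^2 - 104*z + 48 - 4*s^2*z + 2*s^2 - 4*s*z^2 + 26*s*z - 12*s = s^2*(2 - 4*z) + s*(-4*z^2 + 38*z - 18) + 16*z^2 - 88*z + 40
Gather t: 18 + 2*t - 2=2*t + 16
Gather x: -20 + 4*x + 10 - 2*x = 2*x - 10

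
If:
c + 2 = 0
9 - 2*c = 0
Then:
No Solution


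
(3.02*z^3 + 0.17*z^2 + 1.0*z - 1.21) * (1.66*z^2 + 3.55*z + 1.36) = 5.0132*z^5 + 11.0032*z^4 + 6.3707*z^3 + 1.7726*z^2 - 2.9355*z - 1.6456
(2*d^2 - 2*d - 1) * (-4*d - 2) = -8*d^3 + 4*d^2 + 8*d + 2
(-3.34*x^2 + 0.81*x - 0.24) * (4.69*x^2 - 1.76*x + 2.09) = -15.6646*x^4 + 9.6773*x^3 - 9.5318*x^2 + 2.1153*x - 0.5016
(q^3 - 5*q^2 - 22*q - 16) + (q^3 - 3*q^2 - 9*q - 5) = 2*q^3 - 8*q^2 - 31*q - 21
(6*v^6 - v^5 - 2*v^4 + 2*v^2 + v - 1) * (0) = 0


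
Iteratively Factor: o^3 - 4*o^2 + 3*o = (o - 1)*(o^2 - 3*o) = (o - 3)*(o - 1)*(o)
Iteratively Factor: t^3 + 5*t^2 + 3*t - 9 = (t + 3)*(t^2 + 2*t - 3) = (t + 3)^2*(t - 1)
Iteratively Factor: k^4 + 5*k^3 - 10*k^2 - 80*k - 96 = (k - 4)*(k^3 + 9*k^2 + 26*k + 24) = (k - 4)*(k + 3)*(k^2 + 6*k + 8) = (k - 4)*(k + 3)*(k + 4)*(k + 2)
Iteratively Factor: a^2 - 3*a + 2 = (a - 2)*(a - 1)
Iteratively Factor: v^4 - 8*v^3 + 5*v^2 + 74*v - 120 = (v - 5)*(v^3 - 3*v^2 - 10*v + 24) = (v - 5)*(v - 4)*(v^2 + v - 6) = (v - 5)*(v - 4)*(v - 2)*(v + 3)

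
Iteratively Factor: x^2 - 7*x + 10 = (x - 2)*(x - 5)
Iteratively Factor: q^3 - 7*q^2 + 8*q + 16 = (q - 4)*(q^2 - 3*q - 4) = (q - 4)^2*(q + 1)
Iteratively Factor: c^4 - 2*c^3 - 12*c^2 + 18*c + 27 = (c + 1)*(c^3 - 3*c^2 - 9*c + 27) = (c + 1)*(c + 3)*(c^2 - 6*c + 9) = (c - 3)*(c + 1)*(c + 3)*(c - 3)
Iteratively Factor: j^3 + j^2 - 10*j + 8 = (j - 1)*(j^2 + 2*j - 8) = (j - 2)*(j - 1)*(j + 4)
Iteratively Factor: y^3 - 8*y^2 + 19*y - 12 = (y - 1)*(y^2 - 7*y + 12) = (y - 4)*(y - 1)*(y - 3)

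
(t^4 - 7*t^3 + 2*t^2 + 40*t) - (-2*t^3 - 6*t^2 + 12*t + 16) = t^4 - 5*t^3 + 8*t^2 + 28*t - 16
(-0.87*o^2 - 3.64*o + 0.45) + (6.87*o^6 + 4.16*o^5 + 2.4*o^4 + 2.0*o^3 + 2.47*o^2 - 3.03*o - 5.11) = 6.87*o^6 + 4.16*o^5 + 2.4*o^4 + 2.0*o^3 + 1.6*o^2 - 6.67*o - 4.66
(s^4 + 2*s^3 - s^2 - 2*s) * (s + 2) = s^5 + 4*s^4 + 3*s^3 - 4*s^2 - 4*s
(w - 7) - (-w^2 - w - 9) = w^2 + 2*w + 2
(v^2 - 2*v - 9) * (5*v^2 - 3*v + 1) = 5*v^4 - 13*v^3 - 38*v^2 + 25*v - 9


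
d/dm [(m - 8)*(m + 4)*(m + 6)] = 3*m^2 + 4*m - 56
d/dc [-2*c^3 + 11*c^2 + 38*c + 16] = -6*c^2 + 22*c + 38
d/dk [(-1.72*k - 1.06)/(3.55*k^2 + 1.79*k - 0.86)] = (6.106*k^2 + 7.526*k + 3.3766)/(12.6025*k^4 + 12.709*k^3 - 2.9019*k^2 - 3.0788*k + 0.7396)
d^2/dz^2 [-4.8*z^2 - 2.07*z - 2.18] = -9.60000000000000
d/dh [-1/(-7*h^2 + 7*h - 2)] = 7*(1 - 2*h)/(7*h^2 - 7*h + 2)^2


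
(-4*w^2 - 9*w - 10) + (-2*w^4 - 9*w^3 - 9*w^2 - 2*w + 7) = -2*w^4 - 9*w^3 - 13*w^2 - 11*w - 3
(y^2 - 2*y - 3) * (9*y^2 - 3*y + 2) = 9*y^4 - 21*y^3 - 19*y^2 + 5*y - 6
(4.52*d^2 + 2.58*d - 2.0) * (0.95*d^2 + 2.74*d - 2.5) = 4.294*d^4 + 14.8358*d^3 - 6.1308*d^2 - 11.93*d + 5.0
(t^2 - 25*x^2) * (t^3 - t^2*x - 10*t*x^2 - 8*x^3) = t^5 - t^4*x - 35*t^3*x^2 + 17*t^2*x^3 + 250*t*x^4 + 200*x^5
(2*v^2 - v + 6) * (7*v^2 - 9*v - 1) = 14*v^4 - 25*v^3 + 49*v^2 - 53*v - 6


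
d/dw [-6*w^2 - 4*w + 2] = -12*w - 4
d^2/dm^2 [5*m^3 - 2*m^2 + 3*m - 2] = 30*m - 4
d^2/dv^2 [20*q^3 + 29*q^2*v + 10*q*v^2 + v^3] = 20*q + 6*v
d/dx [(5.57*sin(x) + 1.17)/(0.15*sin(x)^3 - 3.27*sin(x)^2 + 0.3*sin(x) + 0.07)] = (-1.671*sin(x)^3 + 17.6874*sin(x)^2 + 7.6518*sin(x) + 0.0389000000000001)*cos(x)/(0.0225*sin(x)^6 - 0.981*sin(x)^5 + 10.7829*sin(x)^4 - 1.941*sin(x)^3 - 0.3678*sin(x)^2 + 0.042*sin(x) + 0.0049)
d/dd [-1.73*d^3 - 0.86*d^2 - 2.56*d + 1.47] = -5.19*d^2 - 1.72*d - 2.56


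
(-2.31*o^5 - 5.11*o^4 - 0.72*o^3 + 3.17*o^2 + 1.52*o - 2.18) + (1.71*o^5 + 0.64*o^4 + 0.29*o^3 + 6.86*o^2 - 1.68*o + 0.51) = -0.6*o^5 - 4.47*o^4 - 0.43*o^3 + 10.03*o^2 - 0.16*o - 1.67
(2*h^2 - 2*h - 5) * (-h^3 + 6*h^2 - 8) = -2*h^5 + 14*h^4 - 7*h^3 - 46*h^2 + 16*h + 40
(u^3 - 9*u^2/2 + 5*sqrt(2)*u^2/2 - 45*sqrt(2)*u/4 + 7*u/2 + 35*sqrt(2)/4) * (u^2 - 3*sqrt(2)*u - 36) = u^5 - 9*u^4/2 - sqrt(2)*u^4/2 - 95*u^3/2 + 9*sqrt(2)*u^3/4 - 367*sqrt(2)*u^2/4 + 459*u^2/2 - 357*u/2 + 405*sqrt(2)*u - 315*sqrt(2)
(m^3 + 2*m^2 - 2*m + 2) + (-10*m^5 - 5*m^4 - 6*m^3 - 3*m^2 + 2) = -10*m^5 - 5*m^4 - 5*m^3 - m^2 - 2*m + 4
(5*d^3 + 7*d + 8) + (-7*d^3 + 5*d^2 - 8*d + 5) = -2*d^3 + 5*d^2 - d + 13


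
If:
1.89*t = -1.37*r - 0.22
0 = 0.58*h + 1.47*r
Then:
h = 3.49647621444752*t + 0.406997231311352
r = -1.37956204379562*t - 0.160583941605839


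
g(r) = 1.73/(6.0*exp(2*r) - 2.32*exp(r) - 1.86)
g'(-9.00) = 0.00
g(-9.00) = -0.93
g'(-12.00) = 0.00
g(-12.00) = -0.93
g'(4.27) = -0.00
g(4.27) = 0.00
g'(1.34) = -0.05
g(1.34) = 0.02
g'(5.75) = -0.00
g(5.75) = 0.00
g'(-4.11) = 0.02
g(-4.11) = -0.91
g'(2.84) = -0.00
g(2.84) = 0.00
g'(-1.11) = -0.24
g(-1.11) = -0.88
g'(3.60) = -0.00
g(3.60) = 0.00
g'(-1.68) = 0.01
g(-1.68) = -0.83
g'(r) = 1.73*(-12.0*exp(2*r) + 2.32*exp(r))/(6.0*exp(2*r) - 2.32*exp(r) - 1.86)^2 = (4.0136 - 20.76*exp(r))*exp(r)/(-6.0*exp(2*r) + 2.32*exp(r) + 1.86)^2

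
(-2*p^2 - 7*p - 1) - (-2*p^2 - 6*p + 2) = -p - 3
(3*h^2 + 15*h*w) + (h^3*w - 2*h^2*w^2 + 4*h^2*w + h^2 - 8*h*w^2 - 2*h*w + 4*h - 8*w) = h^3*w - 2*h^2*w^2 + 4*h^2*w + 4*h^2 - 8*h*w^2 + 13*h*w + 4*h - 8*w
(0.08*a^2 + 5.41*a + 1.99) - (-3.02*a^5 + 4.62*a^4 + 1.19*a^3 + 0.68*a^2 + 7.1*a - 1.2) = 3.02*a^5 - 4.62*a^4 - 1.19*a^3 - 0.6*a^2 - 1.69*a + 3.19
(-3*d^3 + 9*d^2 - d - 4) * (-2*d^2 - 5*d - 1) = 6*d^5 - 3*d^4 - 40*d^3 + 4*d^2 + 21*d + 4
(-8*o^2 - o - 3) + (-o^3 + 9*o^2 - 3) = -o^3 + o^2 - o - 6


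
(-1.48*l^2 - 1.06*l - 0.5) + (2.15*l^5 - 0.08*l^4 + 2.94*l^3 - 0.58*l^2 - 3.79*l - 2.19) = 2.15*l^5 - 0.08*l^4 + 2.94*l^3 - 2.06*l^2 - 4.85*l - 2.69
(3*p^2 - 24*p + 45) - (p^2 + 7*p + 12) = 2*p^2 - 31*p + 33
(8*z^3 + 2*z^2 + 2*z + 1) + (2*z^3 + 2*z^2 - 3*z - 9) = 10*z^3 + 4*z^2 - z - 8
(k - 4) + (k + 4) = 2*k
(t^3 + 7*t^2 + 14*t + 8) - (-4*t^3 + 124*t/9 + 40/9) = 5*t^3 + 7*t^2 + 2*t/9 + 32/9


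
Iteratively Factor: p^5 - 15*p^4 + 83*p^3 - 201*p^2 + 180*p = (p - 3)*(p^4 - 12*p^3 + 47*p^2 - 60*p) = (p - 4)*(p - 3)*(p^3 - 8*p^2 + 15*p) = p*(p - 4)*(p - 3)*(p^2 - 8*p + 15) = p*(p - 4)*(p - 3)^2*(p - 5)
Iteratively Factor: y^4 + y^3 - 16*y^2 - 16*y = (y - 4)*(y^3 + 5*y^2 + 4*y) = (y - 4)*(y + 1)*(y^2 + 4*y) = (y - 4)*(y + 1)*(y + 4)*(y)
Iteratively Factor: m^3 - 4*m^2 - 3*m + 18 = (m - 3)*(m^2 - m - 6) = (m - 3)^2*(m + 2)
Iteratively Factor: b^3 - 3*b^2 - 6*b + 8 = (b + 2)*(b^2 - 5*b + 4) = (b - 1)*(b + 2)*(b - 4)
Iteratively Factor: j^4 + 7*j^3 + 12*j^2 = (j + 3)*(j^3 + 4*j^2) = j*(j + 3)*(j^2 + 4*j) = j^2*(j + 3)*(j + 4)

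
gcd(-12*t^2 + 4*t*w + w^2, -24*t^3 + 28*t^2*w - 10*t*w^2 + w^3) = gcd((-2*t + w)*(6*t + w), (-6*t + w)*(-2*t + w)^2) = 2*t - w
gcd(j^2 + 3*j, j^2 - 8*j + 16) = 1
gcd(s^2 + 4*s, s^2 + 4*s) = s^2 + 4*s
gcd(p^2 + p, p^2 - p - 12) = 1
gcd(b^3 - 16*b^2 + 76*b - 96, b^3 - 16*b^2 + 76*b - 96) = b^3 - 16*b^2 + 76*b - 96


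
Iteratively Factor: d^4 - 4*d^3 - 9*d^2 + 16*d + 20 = (d + 2)*(d^3 - 6*d^2 + 3*d + 10) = (d - 2)*(d + 2)*(d^2 - 4*d - 5) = (d - 5)*(d - 2)*(d + 2)*(d + 1)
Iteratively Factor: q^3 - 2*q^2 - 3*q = (q + 1)*(q^2 - 3*q) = (q - 3)*(q + 1)*(q)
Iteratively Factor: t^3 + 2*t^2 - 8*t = (t)*(t^2 + 2*t - 8) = t*(t - 2)*(t + 4)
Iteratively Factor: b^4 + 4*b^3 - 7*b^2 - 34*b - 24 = (b + 1)*(b^3 + 3*b^2 - 10*b - 24) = (b + 1)*(b + 4)*(b^2 - b - 6) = (b - 3)*(b + 1)*(b + 4)*(b + 2)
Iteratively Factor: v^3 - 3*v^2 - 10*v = (v - 5)*(v^2 + 2*v) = (v - 5)*(v + 2)*(v)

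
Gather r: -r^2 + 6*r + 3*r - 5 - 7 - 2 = -r^2 + 9*r - 14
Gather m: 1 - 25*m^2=1 - 25*m^2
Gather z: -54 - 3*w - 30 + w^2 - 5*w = w^2 - 8*w - 84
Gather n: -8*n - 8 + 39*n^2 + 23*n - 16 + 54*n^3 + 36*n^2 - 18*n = 54*n^3 + 75*n^2 - 3*n - 24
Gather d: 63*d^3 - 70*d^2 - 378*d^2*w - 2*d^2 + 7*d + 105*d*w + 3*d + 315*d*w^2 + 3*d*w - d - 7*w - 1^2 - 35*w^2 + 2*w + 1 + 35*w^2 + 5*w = 63*d^3 + d^2*(-378*w - 72) + d*(315*w^2 + 108*w + 9)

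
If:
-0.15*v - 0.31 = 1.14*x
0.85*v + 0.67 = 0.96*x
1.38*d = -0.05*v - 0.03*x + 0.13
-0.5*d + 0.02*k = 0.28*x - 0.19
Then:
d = 0.13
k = -8.25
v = -0.95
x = -0.15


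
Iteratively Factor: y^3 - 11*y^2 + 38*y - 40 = (y - 2)*(y^2 - 9*y + 20) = (y - 4)*(y - 2)*(y - 5)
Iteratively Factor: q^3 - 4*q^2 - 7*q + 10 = (q + 2)*(q^2 - 6*q + 5) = (q - 5)*(q + 2)*(q - 1)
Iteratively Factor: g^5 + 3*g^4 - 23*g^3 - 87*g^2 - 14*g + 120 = (g + 3)*(g^4 - 23*g^2 - 18*g + 40) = (g - 1)*(g + 3)*(g^3 + g^2 - 22*g - 40) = (g - 1)*(g + 3)*(g + 4)*(g^2 - 3*g - 10) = (g - 5)*(g - 1)*(g + 3)*(g + 4)*(g + 2)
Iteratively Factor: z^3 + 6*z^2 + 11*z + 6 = (z + 2)*(z^2 + 4*z + 3) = (z + 2)*(z + 3)*(z + 1)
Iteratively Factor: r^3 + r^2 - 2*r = (r)*(r^2 + r - 2) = r*(r - 1)*(r + 2)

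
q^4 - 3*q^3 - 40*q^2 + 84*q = q*(q - 7)*(q - 2)*(q + 6)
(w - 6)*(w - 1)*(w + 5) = w^3 - 2*w^2 - 29*w + 30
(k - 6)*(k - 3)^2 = k^3 - 12*k^2 + 45*k - 54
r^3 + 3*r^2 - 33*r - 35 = (r - 5)*(r + 1)*(r + 7)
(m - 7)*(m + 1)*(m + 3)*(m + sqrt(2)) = m^4 - 3*m^3 + sqrt(2)*m^3 - 25*m^2 - 3*sqrt(2)*m^2 - 25*sqrt(2)*m - 21*m - 21*sqrt(2)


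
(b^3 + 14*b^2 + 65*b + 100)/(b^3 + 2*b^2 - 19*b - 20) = (b^2 + 9*b + 20)/(b^2 - 3*b - 4)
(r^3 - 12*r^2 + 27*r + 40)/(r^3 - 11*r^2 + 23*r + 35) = (r - 8)/(r - 7)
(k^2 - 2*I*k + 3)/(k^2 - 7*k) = (k^2 - 2*I*k + 3)/(k*(k - 7))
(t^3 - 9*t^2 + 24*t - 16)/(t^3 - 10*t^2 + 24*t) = (t^2 - 5*t + 4)/(t*(t - 6))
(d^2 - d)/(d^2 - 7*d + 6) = d/(d - 6)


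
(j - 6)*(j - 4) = j^2 - 10*j + 24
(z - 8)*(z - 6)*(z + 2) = z^3 - 12*z^2 + 20*z + 96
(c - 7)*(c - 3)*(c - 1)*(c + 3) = c^4 - 8*c^3 - 2*c^2 + 72*c - 63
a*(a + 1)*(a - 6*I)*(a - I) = a^4 + a^3 - 7*I*a^3 - 6*a^2 - 7*I*a^2 - 6*a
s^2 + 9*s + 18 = (s + 3)*(s + 6)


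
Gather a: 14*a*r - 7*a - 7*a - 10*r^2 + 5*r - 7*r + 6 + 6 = a*(14*r - 14) - 10*r^2 - 2*r + 12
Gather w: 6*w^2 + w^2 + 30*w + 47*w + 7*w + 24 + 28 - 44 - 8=7*w^2 + 84*w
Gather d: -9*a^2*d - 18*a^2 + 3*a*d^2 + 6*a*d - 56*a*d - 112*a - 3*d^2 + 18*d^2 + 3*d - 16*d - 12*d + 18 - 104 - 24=-18*a^2 - 112*a + d^2*(3*a + 15) + d*(-9*a^2 - 50*a - 25) - 110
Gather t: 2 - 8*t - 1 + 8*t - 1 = 0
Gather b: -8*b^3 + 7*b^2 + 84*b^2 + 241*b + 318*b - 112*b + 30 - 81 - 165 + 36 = -8*b^3 + 91*b^2 + 447*b - 180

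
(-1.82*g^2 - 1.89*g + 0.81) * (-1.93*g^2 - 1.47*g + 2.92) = 3.5126*g^4 + 6.3231*g^3 - 4.0994*g^2 - 6.7095*g + 2.3652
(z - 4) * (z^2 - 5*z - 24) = z^3 - 9*z^2 - 4*z + 96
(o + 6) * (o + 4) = o^2 + 10*o + 24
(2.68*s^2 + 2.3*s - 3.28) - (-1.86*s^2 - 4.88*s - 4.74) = 4.54*s^2 + 7.18*s + 1.46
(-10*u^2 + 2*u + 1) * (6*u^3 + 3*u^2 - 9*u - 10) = -60*u^5 - 18*u^4 + 102*u^3 + 85*u^2 - 29*u - 10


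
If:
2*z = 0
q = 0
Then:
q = 0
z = 0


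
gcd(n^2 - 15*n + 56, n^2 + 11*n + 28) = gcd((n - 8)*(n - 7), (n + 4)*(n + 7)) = 1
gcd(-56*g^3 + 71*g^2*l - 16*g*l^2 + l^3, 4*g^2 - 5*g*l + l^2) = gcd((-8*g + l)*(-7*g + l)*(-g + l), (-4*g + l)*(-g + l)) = g - l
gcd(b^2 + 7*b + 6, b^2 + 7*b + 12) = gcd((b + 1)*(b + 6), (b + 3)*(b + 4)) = 1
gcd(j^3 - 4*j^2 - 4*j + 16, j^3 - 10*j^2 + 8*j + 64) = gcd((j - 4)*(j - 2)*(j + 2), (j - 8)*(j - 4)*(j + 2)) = j^2 - 2*j - 8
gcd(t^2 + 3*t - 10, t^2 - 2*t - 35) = t + 5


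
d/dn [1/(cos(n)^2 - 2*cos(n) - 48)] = 2*(cos(n) - 1)*sin(n)/(sin(n)^2 + 2*cos(n) + 47)^2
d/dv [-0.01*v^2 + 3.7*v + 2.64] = 3.7 - 0.02*v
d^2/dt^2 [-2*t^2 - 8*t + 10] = -4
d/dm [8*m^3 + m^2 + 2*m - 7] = 24*m^2 + 2*m + 2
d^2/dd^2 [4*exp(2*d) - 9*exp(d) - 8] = (16*exp(d) - 9)*exp(d)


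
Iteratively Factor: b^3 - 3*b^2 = (b)*(b^2 - 3*b) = b*(b - 3)*(b)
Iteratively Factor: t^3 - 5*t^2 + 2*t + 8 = (t - 4)*(t^2 - t - 2) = (t - 4)*(t - 2)*(t + 1)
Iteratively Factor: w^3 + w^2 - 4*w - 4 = (w - 2)*(w^2 + 3*w + 2) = (w - 2)*(w + 2)*(w + 1)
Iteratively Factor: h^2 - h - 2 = (h - 2)*(h + 1)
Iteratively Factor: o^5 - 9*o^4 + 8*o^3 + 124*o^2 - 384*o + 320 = (o - 2)*(o^4 - 7*o^3 - 6*o^2 + 112*o - 160) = (o - 4)*(o - 2)*(o^3 - 3*o^2 - 18*o + 40) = (o - 5)*(o - 4)*(o - 2)*(o^2 + 2*o - 8) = (o - 5)*(o - 4)*(o - 2)*(o + 4)*(o - 2)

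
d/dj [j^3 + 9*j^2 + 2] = 3*j*(j + 6)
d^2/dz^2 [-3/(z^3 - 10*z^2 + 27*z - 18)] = 6*((3*z - 10)*(z^3 - 10*z^2 + 27*z - 18) - (3*z^2 - 20*z + 27)^2)/(z^3 - 10*z^2 + 27*z - 18)^3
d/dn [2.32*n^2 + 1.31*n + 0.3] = 4.64*n + 1.31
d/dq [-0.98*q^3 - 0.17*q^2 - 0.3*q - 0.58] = -2.94*q^2 - 0.34*q - 0.3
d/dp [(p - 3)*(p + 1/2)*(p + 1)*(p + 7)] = 4*p^3 + 33*p^2/2 - 29*p - 59/2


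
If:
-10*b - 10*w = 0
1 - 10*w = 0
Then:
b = -1/10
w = 1/10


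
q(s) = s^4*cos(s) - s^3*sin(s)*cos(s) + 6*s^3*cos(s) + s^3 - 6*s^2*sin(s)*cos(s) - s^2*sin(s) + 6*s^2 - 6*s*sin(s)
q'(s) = -s^4*sin(s) + s^3*sin(s)^2 - 6*s^3*sin(s) - s^3*cos(s)^2 + 4*s^3*cos(s) + 6*s^2*sin(s)^2 - 3*s^2*sin(s)*cos(s) - 6*s^2*cos(s)^2 + 17*s^2*cos(s) + 3*s^2 - 12*s*sin(s)*cos(s) - 2*s*sin(s) - 6*s*cos(s) + 12*s - 6*sin(s)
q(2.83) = -106.80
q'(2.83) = -247.18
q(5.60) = 2162.82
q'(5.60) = 2395.45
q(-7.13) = 191.38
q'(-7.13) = 34.22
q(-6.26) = 53.77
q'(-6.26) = -227.12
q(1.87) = 6.04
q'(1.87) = -15.47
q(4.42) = -67.87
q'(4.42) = 938.73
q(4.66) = 212.50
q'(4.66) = 1398.45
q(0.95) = 1.40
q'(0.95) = 5.79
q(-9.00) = -2133.27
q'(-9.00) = 2494.15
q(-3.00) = 102.15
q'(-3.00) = -107.47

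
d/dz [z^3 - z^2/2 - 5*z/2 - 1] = 3*z^2 - z - 5/2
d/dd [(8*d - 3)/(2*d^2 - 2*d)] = (-8*d^2 + 6*d - 3)/(2*d^2*(d^2 - 2*d + 1))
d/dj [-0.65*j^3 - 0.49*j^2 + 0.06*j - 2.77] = -1.95*j^2 - 0.98*j + 0.06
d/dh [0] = 0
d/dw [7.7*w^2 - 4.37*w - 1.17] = 15.4*w - 4.37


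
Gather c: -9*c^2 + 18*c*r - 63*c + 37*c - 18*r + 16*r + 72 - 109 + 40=-9*c^2 + c*(18*r - 26) - 2*r + 3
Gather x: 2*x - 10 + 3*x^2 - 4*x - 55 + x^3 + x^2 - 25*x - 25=x^3 + 4*x^2 - 27*x - 90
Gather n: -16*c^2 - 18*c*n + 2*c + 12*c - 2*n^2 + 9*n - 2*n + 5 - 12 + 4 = -16*c^2 + 14*c - 2*n^2 + n*(7 - 18*c) - 3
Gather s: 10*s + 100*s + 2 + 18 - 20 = 110*s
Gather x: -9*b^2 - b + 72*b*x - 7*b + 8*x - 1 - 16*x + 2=-9*b^2 - 8*b + x*(72*b - 8) + 1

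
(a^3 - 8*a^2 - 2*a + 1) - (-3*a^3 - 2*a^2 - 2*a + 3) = 4*a^3 - 6*a^2 - 2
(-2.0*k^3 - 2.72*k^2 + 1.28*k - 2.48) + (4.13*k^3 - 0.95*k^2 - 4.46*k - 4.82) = 2.13*k^3 - 3.67*k^2 - 3.18*k - 7.3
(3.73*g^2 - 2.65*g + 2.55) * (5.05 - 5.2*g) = -19.396*g^3 + 32.6165*g^2 - 26.6425*g + 12.8775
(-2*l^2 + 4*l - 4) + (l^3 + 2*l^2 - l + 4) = l^3 + 3*l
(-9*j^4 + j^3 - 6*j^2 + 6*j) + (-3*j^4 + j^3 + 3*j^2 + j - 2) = -12*j^4 + 2*j^3 - 3*j^2 + 7*j - 2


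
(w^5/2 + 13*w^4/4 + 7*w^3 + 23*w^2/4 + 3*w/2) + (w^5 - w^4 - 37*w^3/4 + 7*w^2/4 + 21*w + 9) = 3*w^5/2 + 9*w^4/4 - 9*w^3/4 + 15*w^2/2 + 45*w/2 + 9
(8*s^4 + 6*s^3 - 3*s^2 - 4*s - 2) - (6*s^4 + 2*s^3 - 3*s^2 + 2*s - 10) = 2*s^4 + 4*s^3 - 6*s + 8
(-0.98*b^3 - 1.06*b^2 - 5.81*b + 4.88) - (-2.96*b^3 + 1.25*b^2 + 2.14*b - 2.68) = 1.98*b^3 - 2.31*b^2 - 7.95*b + 7.56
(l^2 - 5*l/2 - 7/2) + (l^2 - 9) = 2*l^2 - 5*l/2 - 25/2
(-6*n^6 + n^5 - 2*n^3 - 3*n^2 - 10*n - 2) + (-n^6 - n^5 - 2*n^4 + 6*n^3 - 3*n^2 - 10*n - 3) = -7*n^6 - 2*n^4 + 4*n^3 - 6*n^2 - 20*n - 5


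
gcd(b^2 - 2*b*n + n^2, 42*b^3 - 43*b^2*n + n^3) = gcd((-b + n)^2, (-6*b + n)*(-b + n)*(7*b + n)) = b - n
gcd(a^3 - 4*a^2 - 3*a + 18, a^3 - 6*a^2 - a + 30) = a^2 - a - 6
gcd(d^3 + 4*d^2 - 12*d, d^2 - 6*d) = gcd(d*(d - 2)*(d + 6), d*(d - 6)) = d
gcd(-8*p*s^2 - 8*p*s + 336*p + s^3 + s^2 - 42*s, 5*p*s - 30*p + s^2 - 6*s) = s - 6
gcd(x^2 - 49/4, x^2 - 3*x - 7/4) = x - 7/2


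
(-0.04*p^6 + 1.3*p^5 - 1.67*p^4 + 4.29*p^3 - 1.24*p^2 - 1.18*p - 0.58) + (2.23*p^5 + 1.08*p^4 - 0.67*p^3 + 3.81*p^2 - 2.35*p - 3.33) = -0.04*p^6 + 3.53*p^5 - 0.59*p^4 + 3.62*p^3 + 2.57*p^2 - 3.53*p - 3.91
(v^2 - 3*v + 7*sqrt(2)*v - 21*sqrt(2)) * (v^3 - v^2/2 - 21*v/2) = v^5 - 7*v^4/2 + 7*sqrt(2)*v^4 - 49*sqrt(2)*v^3/2 - 9*v^3 - 63*sqrt(2)*v^2 + 63*v^2/2 + 441*sqrt(2)*v/2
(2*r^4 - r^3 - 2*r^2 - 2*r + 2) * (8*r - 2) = 16*r^5 - 12*r^4 - 14*r^3 - 12*r^2 + 20*r - 4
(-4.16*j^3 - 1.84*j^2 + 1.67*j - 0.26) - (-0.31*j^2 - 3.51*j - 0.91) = -4.16*j^3 - 1.53*j^2 + 5.18*j + 0.65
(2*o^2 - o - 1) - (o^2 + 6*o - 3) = o^2 - 7*o + 2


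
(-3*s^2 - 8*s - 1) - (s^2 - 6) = -4*s^2 - 8*s + 5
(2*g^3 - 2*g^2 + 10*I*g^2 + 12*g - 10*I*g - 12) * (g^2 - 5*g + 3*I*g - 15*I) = 2*g^5 - 12*g^4 + 16*I*g^4 - 8*g^3 - 96*I*g^3 + 108*g^2 + 116*I*g^2 - 90*g - 216*I*g + 180*I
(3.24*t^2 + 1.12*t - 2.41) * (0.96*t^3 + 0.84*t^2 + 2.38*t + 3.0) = 3.1104*t^5 + 3.7968*t^4 + 6.3384*t^3 + 10.3612*t^2 - 2.3758*t - 7.23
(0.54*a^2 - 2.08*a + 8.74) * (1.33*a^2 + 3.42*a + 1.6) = 0.7182*a^4 - 0.9196*a^3 + 5.3746*a^2 + 26.5628*a + 13.984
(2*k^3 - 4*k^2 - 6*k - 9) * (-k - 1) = -2*k^4 + 2*k^3 + 10*k^2 + 15*k + 9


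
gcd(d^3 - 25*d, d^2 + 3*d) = d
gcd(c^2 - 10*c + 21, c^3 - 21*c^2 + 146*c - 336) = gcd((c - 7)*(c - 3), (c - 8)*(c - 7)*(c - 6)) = c - 7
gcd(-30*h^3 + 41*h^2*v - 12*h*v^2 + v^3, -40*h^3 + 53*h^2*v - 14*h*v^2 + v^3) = 5*h^2 - 6*h*v + v^2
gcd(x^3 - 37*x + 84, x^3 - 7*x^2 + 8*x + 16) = x - 4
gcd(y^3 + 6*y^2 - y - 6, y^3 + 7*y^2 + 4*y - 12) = y^2 + 5*y - 6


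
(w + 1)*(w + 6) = w^2 + 7*w + 6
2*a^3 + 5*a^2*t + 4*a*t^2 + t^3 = (a + t)^2*(2*a + t)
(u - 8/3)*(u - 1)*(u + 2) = u^3 - 5*u^2/3 - 14*u/3 + 16/3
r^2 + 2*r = r*(r + 2)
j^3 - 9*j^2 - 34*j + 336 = (j - 8)*(j - 7)*(j + 6)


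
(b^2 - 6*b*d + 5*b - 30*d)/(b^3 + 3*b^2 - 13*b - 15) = (b - 6*d)/(b^2 - 2*b - 3)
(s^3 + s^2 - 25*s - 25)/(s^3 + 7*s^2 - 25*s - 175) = (s + 1)/(s + 7)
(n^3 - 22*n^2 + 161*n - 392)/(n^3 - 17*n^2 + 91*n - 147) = (n - 8)/(n - 3)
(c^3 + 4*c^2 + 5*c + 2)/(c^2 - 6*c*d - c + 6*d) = (c^3 + 4*c^2 + 5*c + 2)/(c^2 - 6*c*d - c + 6*d)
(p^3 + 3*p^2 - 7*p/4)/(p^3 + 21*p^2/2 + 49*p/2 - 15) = p*(2*p + 7)/(2*(p^2 + 11*p + 30))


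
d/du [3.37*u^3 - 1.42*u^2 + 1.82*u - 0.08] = 10.11*u^2 - 2.84*u + 1.82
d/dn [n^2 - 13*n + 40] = 2*n - 13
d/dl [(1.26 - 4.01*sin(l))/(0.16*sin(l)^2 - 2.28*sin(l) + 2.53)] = (0.6416*sin(l)^2 - 0.4032*sin(l) - 7.2725)*cos(l)/(0.0256*sin(l)^4 - 0.7296*sin(l)^3 + 6.008*sin(l)^2 - 11.5368*sin(l) + 6.4009)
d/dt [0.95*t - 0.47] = 0.950000000000000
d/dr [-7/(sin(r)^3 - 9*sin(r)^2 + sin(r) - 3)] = 7*(3*sin(r)^2 - 18*sin(r) + 1)*cos(r)/(sin(r)^3 - 9*sin(r)^2 + sin(r) - 3)^2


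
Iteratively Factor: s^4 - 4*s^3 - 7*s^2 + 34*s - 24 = (s - 2)*(s^3 - 2*s^2 - 11*s + 12) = (s - 2)*(s + 3)*(s^2 - 5*s + 4) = (s - 4)*(s - 2)*(s + 3)*(s - 1)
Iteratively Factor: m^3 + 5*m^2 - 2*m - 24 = (m + 4)*(m^2 + m - 6) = (m - 2)*(m + 4)*(m + 3)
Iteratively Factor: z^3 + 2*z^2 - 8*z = (z)*(z^2 + 2*z - 8) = z*(z - 2)*(z + 4)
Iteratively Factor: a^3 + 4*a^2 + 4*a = (a + 2)*(a^2 + 2*a) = a*(a + 2)*(a + 2)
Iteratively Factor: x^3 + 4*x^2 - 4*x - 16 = (x - 2)*(x^2 + 6*x + 8) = (x - 2)*(x + 2)*(x + 4)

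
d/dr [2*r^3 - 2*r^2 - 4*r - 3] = 6*r^2 - 4*r - 4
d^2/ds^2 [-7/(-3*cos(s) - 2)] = 21*(3*sin(s)^2 + 2*cos(s) + 3)/(3*cos(s) + 2)^3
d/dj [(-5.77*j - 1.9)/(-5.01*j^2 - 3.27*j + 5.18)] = (28.9077*j^2 + 18.8679*j - (5.77*j + 1.9)*(10.02*j + 3.27) - 29.8886)/(5.01*j^2 + 3.27*j - 5.18)^2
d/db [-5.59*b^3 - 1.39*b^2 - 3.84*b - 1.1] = -16.77*b^2 - 2.78*b - 3.84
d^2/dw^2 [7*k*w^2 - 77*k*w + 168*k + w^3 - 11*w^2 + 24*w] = 14*k + 6*w - 22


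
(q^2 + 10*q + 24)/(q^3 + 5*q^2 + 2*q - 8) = (q + 6)/(q^2 + q - 2)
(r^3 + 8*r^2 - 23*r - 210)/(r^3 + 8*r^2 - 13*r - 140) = (r^2 + r - 30)/(r^2 + r - 20)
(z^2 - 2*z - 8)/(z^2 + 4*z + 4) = (z - 4)/(z + 2)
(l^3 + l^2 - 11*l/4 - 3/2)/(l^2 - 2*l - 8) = (l^2 - l - 3/4)/(l - 4)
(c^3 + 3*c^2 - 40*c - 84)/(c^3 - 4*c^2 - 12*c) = (c + 7)/c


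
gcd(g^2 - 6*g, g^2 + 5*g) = g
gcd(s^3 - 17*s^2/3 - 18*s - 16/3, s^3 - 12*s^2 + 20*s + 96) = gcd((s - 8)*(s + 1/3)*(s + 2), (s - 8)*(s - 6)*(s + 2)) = s^2 - 6*s - 16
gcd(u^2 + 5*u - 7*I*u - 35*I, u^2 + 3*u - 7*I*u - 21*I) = u - 7*I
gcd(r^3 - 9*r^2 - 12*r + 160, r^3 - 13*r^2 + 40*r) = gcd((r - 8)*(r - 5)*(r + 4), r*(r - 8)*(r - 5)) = r^2 - 13*r + 40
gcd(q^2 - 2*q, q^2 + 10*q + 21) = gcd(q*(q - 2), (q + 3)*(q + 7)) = 1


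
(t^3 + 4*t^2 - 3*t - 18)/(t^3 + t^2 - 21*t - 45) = (t - 2)/(t - 5)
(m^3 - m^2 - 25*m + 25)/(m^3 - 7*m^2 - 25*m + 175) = (m - 1)/(m - 7)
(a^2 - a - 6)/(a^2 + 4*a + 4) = (a - 3)/(a + 2)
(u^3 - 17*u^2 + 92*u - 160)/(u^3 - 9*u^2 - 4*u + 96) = (u - 5)/(u + 3)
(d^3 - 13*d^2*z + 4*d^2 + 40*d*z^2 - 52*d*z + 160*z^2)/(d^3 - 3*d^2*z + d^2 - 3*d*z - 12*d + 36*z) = (-d^2 + 13*d*z - 40*z^2)/(-d^2 + 3*d*z + 3*d - 9*z)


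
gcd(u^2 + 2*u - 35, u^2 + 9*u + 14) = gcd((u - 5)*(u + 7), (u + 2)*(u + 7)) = u + 7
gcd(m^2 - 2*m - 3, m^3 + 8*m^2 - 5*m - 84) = m - 3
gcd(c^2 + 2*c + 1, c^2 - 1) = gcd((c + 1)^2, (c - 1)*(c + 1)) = c + 1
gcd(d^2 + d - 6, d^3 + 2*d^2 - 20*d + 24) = d - 2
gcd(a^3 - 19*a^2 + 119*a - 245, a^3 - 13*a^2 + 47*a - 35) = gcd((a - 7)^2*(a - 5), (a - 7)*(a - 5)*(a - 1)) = a^2 - 12*a + 35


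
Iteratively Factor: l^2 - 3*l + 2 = (l - 1)*(l - 2)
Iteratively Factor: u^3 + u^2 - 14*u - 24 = (u + 3)*(u^2 - 2*u - 8) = (u + 2)*(u + 3)*(u - 4)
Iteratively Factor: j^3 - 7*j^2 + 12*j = (j)*(j^2 - 7*j + 12) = j*(j - 4)*(j - 3)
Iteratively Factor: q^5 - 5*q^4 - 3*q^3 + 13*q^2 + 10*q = (q - 2)*(q^4 - 3*q^3 - 9*q^2 - 5*q) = (q - 2)*(q + 1)*(q^3 - 4*q^2 - 5*q) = (q - 5)*(q - 2)*(q + 1)*(q^2 + q) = q*(q - 5)*(q - 2)*(q + 1)*(q + 1)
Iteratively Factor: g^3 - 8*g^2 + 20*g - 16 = (g - 4)*(g^2 - 4*g + 4) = (g - 4)*(g - 2)*(g - 2)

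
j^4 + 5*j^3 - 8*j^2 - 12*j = j*(j - 2)*(j + 1)*(j + 6)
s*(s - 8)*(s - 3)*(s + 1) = s^4 - 10*s^3 + 13*s^2 + 24*s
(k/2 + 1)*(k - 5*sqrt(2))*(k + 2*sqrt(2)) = k^3/2 - 3*sqrt(2)*k^2/2 + k^2 - 10*k - 3*sqrt(2)*k - 20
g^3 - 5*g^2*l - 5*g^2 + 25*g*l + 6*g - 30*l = (g - 3)*(g - 2)*(g - 5*l)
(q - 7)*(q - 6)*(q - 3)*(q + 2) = q^4 - 14*q^3 + 49*q^2 + 36*q - 252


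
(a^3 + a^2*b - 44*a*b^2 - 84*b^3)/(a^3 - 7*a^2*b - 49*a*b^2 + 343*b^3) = (a^2 + 8*a*b + 12*b^2)/(a^2 - 49*b^2)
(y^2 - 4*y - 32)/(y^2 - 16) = (y - 8)/(y - 4)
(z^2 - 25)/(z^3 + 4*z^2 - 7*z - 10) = (z - 5)/(z^2 - z - 2)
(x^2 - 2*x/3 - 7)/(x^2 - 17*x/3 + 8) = (3*x + 7)/(3*x - 8)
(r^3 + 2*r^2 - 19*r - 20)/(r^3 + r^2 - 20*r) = (r + 1)/r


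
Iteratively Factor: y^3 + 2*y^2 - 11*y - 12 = (y - 3)*(y^2 + 5*y + 4) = (y - 3)*(y + 1)*(y + 4)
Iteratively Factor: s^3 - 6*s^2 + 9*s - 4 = (s - 1)*(s^2 - 5*s + 4) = (s - 4)*(s - 1)*(s - 1)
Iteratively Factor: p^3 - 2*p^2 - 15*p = (p)*(p^2 - 2*p - 15) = p*(p + 3)*(p - 5)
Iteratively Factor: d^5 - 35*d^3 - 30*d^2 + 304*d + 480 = (d - 4)*(d^4 + 4*d^3 - 19*d^2 - 106*d - 120) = (d - 5)*(d - 4)*(d^3 + 9*d^2 + 26*d + 24) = (d - 5)*(d - 4)*(d + 4)*(d^2 + 5*d + 6) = (d - 5)*(d - 4)*(d + 3)*(d + 4)*(d + 2)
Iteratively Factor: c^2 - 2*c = (c - 2)*(c)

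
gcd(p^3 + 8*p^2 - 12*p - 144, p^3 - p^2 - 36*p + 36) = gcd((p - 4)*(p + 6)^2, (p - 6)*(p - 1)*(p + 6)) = p + 6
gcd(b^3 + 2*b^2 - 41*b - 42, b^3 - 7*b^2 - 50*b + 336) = b^2 + b - 42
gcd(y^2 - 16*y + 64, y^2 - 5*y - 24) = y - 8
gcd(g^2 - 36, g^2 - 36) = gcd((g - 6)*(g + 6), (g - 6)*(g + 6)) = g^2 - 36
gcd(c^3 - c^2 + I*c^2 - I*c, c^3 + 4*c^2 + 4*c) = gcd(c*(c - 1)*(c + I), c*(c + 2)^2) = c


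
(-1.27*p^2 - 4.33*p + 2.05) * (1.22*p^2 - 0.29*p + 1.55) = -1.5494*p^4 - 4.9143*p^3 + 1.7882*p^2 - 7.306*p + 3.1775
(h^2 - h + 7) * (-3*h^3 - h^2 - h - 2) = -3*h^5 + 2*h^4 - 21*h^3 - 8*h^2 - 5*h - 14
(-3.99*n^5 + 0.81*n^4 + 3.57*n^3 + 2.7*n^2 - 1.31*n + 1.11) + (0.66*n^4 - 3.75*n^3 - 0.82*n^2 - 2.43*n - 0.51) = -3.99*n^5 + 1.47*n^4 - 0.18*n^3 + 1.88*n^2 - 3.74*n + 0.6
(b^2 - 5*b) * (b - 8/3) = b^3 - 23*b^2/3 + 40*b/3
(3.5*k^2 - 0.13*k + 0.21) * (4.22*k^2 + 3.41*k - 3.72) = 14.77*k^4 + 11.3864*k^3 - 12.5771*k^2 + 1.1997*k - 0.7812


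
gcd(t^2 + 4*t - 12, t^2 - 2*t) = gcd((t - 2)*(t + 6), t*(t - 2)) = t - 2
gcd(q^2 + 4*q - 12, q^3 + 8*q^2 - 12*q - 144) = q + 6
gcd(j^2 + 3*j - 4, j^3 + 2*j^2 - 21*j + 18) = j - 1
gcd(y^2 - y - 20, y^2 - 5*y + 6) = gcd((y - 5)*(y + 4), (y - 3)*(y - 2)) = 1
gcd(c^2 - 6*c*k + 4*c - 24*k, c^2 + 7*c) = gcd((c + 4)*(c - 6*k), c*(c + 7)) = 1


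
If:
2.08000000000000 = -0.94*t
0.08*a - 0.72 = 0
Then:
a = 9.00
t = -2.21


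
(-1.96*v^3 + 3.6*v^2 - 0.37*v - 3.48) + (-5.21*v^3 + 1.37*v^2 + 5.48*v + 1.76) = -7.17*v^3 + 4.97*v^2 + 5.11*v - 1.72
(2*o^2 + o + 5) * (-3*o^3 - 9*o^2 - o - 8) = -6*o^5 - 21*o^4 - 26*o^3 - 62*o^2 - 13*o - 40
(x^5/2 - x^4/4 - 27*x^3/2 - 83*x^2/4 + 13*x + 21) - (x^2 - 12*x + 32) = x^5/2 - x^4/4 - 27*x^3/2 - 87*x^2/4 + 25*x - 11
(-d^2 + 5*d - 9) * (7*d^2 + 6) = -7*d^4 + 35*d^3 - 69*d^2 + 30*d - 54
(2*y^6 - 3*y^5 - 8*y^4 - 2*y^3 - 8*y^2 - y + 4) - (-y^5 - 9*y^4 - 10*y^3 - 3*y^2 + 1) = 2*y^6 - 2*y^5 + y^4 + 8*y^3 - 5*y^2 - y + 3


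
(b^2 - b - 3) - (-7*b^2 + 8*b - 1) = 8*b^2 - 9*b - 2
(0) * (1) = 0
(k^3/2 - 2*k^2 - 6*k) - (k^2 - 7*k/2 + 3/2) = k^3/2 - 3*k^2 - 5*k/2 - 3/2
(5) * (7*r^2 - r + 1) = 35*r^2 - 5*r + 5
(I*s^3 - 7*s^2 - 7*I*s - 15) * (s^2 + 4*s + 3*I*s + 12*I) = I*s^5 - 10*s^4 + 4*I*s^4 - 40*s^3 - 28*I*s^3 + 6*s^2 - 112*I*s^2 + 24*s - 45*I*s - 180*I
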